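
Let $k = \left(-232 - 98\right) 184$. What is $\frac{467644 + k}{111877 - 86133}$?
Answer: $\frac{101731}{6436} \approx 15.807$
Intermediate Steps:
$k = -60720$ ($k = \left(-330\right) 184 = -60720$)
$\frac{467644 + k}{111877 - 86133} = \frac{467644 - 60720}{111877 - 86133} = \frac{406924}{25744} = 406924 \cdot \frac{1}{25744} = \frac{101731}{6436}$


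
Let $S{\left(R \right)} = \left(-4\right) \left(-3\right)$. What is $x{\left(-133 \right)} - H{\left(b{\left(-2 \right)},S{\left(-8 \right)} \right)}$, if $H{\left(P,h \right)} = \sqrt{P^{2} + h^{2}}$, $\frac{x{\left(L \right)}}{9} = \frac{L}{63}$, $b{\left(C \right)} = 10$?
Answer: $-19 - 2 \sqrt{61} \approx -34.62$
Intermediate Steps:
$S{\left(R \right)} = 12$
$x{\left(L \right)} = \frac{L}{7}$ ($x{\left(L \right)} = 9 \frac{L}{63} = \frac{L}{7}$)
$x{\left(-133 \right)} - H{\left(b{\left(-2 \right)},S{\left(-8 \right)} \right)} = \frac{1}{7} \left(-133\right) - \sqrt{10^{2} + 12^{2}} = -19 - \sqrt{100 + 144} = -19 - \sqrt{244} = -19 - 2 \sqrt{61}$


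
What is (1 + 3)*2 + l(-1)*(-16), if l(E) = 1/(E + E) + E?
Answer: 32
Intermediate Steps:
l(E) = E + 1/(2*E) (l(E) = 1/(2*E) + E = E + 1/(2*E))
(1 + 3)*2 + l(-1)*(-16) = (1 + 3)*2 + (-1 + (½)/(-1))*(-16) = 4*2 + (-1 + (½)*(-1))*(-16) = 8 + (-1 - ½)*(-16) = 8 - 3/2*(-16) = 8 + 24 = 32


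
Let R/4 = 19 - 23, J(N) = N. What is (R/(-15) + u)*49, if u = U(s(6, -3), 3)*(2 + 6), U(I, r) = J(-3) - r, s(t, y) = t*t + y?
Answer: -34496/15 ≈ -2299.7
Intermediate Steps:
R = -16 (R = 4*(19 - 23) = 4*(-4) = -16)
s(t, y) = y + t**2 (s(t, y) = t**2 + y = y + t**2)
U(I, r) = -3 - r
u = -48 (u = (-3 - 1*3)*(2 + 6) = (-3 - 3)*8 = -6*8 = -48)
(R/(-15) + u)*49 = (-16/(-15) - 48)*49 = (-16*(-1/15) - 48)*49 = (16/15 - 48)*49 = -704/15*49 = -34496/15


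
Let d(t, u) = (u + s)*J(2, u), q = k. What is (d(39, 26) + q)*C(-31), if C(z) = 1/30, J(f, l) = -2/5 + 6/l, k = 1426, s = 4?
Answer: 9236/195 ≈ 47.364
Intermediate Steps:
q = 1426
J(f, l) = -2/5 + 6/l (J(f, l) = -2*1/5 + 6/l = -2/5 + 6/l)
C(z) = 1/30
d(t, u) = (4 + u)*(-2/5 + 6/u) (d(t, u) = (u + 4)*(-2/5 + 6/u) = (4 + u)*(-2/5 + 6/u))
(d(39, 26) + q)*C(-31) = ((22/5 + 24/26 - 2/5*26) + 1426)*(1/30) = ((22/5 + 24*(1/26) - 52/5) + 1426)*(1/30) = ((22/5 + 12/13 - 52/5) + 1426)*(1/30) = (-66/13 + 1426)*(1/30) = (18472/13)*(1/30) = 9236/195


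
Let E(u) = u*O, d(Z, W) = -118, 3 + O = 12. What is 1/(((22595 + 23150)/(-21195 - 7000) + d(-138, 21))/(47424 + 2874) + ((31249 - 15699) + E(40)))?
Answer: 283630422/4512559339469 ≈ 6.2854e-5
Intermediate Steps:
O = 9 (O = -3 + 12 = 9)
E(u) = 9*u (E(u) = u*9 = 9*u)
1/(((22595 + 23150)/(-21195 - 7000) + d(-138, 21))/(47424 + 2874) + ((31249 - 15699) + E(40))) = 1/(((22595 + 23150)/(-21195 - 7000) - 118)/(47424 + 2874) + ((31249 - 15699) + 9*40)) = 1/((45745/(-28195) - 118)/50298 + (15550 + 360)) = 1/((45745*(-1/28195) - 118)*(1/50298) + 15910) = 1/((-9149/5639 - 118)*(1/50298) + 15910) = 1/(-674551/5639*1/50298 + 15910) = 1/(-674551/283630422 + 15910) = 1/(4512559339469/283630422) = 283630422/4512559339469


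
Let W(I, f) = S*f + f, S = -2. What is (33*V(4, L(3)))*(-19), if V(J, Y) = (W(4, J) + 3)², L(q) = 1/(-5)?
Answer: -627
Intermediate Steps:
L(q) = -⅕
W(I, f) = -f (W(I, f) = -2*f + f = -f)
V(J, Y) = (3 - J)² (V(J, Y) = (-J + 3)² = (3 - J)²)
(33*V(4, L(3)))*(-19) = (33*(3 - 1*4)²)*(-19) = (33*(3 - 4)²)*(-19) = (33*(-1)²)*(-19) = (33*1)*(-19) = 33*(-19) = -627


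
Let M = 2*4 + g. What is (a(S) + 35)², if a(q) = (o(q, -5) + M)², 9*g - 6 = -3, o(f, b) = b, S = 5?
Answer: 172225/81 ≈ 2126.2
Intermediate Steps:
g = ⅓ (g = ⅔ + (⅑)*(-3) = ⅔ - ⅓ = ⅓ ≈ 0.33333)
M = 25/3 (M = 2*4 + ⅓ = 8 + ⅓ = 25/3 ≈ 8.3333)
a(q) = 100/9 (a(q) = (-5 + 25/3)² = (10/3)² = 100/9)
(a(S) + 35)² = (100/9 + 35)² = (415/9)² = 172225/81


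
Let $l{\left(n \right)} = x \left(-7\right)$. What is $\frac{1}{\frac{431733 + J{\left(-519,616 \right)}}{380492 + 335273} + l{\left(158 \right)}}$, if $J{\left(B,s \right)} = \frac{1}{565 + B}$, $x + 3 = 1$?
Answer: $\frac{32925190}{480812379} \approx 0.068478$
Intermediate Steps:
$x = -2$ ($x = -3 + 1 = -2$)
$l{\left(n \right)} = 14$ ($l{\left(n \right)} = \left(-2\right) \left(-7\right) = 14$)
$\frac{1}{\frac{431733 + J{\left(-519,616 \right)}}{380492 + 335273} + l{\left(158 \right)}} = \frac{1}{\frac{431733 + \frac{1}{565 - 519}}{380492 + 335273} + 14} = \frac{1}{\frac{431733 + \frac{1}{46}}{715765} + 14} = \frac{1}{\left(431733 + \frac{1}{46}\right) \frac{1}{715765} + 14} = \frac{1}{\frac{19859719}{46} \cdot \frac{1}{715765} + 14} = \frac{1}{\frac{19859719}{32925190} + 14} = \frac{1}{\frac{480812379}{32925190}} = \frac{32925190}{480812379}$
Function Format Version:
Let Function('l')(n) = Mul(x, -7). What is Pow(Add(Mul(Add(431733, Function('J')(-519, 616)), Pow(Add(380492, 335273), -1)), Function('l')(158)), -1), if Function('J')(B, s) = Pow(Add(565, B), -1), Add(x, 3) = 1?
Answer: Rational(32925190, 480812379) ≈ 0.068478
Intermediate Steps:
x = -2 (x = Add(-3, 1) = -2)
Function('l')(n) = 14 (Function('l')(n) = Mul(-2, -7) = 14)
Pow(Add(Mul(Add(431733, Function('J')(-519, 616)), Pow(Add(380492, 335273), -1)), Function('l')(158)), -1) = Pow(Add(Mul(Add(431733, Pow(Add(565, -519), -1)), Pow(Add(380492, 335273), -1)), 14), -1) = Pow(Add(Mul(Add(431733, Pow(46, -1)), Pow(715765, -1)), 14), -1) = Pow(Add(Mul(Add(431733, Rational(1, 46)), Rational(1, 715765)), 14), -1) = Pow(Add(Mul(Rational(19859719, 46), Rational(1, 715765)), 14), -1) = Pow(Add(Rational(19859719, 32925190), 14), -1) = Pow(Rational(480812379, 32925190), -1) = Rational(32925190, 480812379)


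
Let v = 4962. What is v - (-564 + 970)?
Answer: 4556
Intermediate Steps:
v - (-564 + 970) = 4962 - (-564 + 970) = 4962 - 1*406 = 4962 - 406 = 4556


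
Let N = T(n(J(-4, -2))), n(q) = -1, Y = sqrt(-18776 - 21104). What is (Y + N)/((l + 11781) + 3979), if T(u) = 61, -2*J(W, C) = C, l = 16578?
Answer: 61/32338 + I*sqrt(9970)/16169 ≈ 0.0018863 + 0.0061754*I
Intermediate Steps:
J(W, C) = -C/2
Y = 2*I*sqrt(9970) (Y = sqrt(-39880) = 2*I*sqrt(9970) ≈ 199.7*I)
N = 61
(Y + N)/((l + 11781) + 3979) = (2*I*sqrt(9970) + 61)/((16578 + 11781) + 3979) = (61 + 2*I*sqrt(9970))/(28359 + 3979) = (61 + 2*I*sqrt(9970))/32338 = (61 + 2*I*sqrt(9970))*(1/32338) = 61/32338 + I*sqrt(9970)/16169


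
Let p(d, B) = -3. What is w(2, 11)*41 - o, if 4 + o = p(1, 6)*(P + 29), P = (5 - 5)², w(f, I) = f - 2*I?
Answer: -729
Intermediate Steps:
P = 0 (P = 0² = 0)
o = -91 (o = -4 - 3*(0 + 29) = -4 - 3*29 = -4 - 87 = -91)
w(2, 11)*41 - o = (2 - 2*11)*41 - 1*(-91) = (2 - 22)*41 + 91 = -20*41 + 91 = -820 + 91 = -729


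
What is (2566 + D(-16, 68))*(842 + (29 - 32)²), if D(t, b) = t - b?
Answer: 2112182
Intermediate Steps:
(2566 + D(-16, 68))*(842 + (29 - 32)²) = (2566 + (-16 - 1*68))*(842 + (29 - 32)²) = (2566 + (-16 - 68))*(842 + (-3)²) = (2566 - 84)*(842 + 9) = 2482*851 = 2112182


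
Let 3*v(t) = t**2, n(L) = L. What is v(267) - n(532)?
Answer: 23231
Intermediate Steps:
v(t) = t**2/3
v(267) - n(532) = (1/3)*267**2 - 1*532 = (1/3)*71289 - 532 = 23763 - 532 = 23231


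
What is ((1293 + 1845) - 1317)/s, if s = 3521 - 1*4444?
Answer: -1821/923 ≈ -1.9729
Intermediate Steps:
s = -923 (s = 3521 - 4444 = -923)
((1293 + 1845) - 1317)/s = ((1293 + 1845) - 1317)/(-923) = (3138 - 1317)*(-1/923) = 1821*(-1/923) = -1821/923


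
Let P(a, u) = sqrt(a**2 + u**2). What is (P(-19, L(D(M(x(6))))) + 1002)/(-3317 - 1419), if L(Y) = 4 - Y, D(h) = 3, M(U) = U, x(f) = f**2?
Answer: -501/2368 - sqrt(362)/4736 ≈ -0.21559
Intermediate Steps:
(P(-19, L(D(M(x(6))))) + 1002)/(-3317 - 1419) = (sqrt((-19)**2 + (4 - 1*3)**2) + 1002)/(-3317 - 1419) = (sqrt(361 + (4 - 3)**2) + 1002)/(-4736) = (sqrt(361 + 1**2) + 1002)*(-1/4736) = (sqrt(361 + 1) + 1002)*(-1/4736) = (sqrt(362) + 1002)*(-1/4736) = (1002 + sqrt(362))*(-1/4736) = -501/2368 - sqrt(362)/4736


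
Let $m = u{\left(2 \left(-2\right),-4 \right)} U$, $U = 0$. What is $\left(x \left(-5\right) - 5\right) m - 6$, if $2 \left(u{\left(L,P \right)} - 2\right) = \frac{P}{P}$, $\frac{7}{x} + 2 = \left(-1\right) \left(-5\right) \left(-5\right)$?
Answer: $-6$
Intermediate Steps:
$x = - \frac{7}{27}$ ($x = \frac{7}{-2 + \left(-1\right) \left(-5\right) \left(-5\right)} = \frac{7}{-2 + 5 \left(-5\right)} = \frac{7}{-2 - 25} = \frac{7}{-27} = 7 \left(- \frac{1}{27}\right) = - \frac{7}{27} \approx -0.25926$)
$u{\left(L,P \right)} = \frac{5}{2}$ ($u{\left(L,P \right)} = 2 + \frac{P \frac{1}{P}}{2} = 2 + \frac{1}{2} \cdot 1 = 2 + \frac{1}{2} = \frac{5}{2}$)
$m = 0$ ($m = \frac{5}{2} \cdot 0 = 0$)
$\left(x \left(-5\right) - 5\right) m - 6 = \left(\left(- \frac{7}{27}\right) \left(-5\right) - 5\right) 0 - 6 = \left(\frac{35}{27} - 5\right) 0 - 6 = \left(- \frac{100}{27}\right) 0 - 6 = 0 - 6 = -6$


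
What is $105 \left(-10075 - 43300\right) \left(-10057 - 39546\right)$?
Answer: $277993813125$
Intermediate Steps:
$105 \left(-10075 - 43300\right) \left(-10057 - 39546\right) = 105 \left(\left(-53375\right) \left(-49603\right)\right) = 105 \cdot 2647560125 = 277993813125$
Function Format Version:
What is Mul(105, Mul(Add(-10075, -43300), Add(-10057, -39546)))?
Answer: 277993813125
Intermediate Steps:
Mul(105, Mul(Add(-10075, -43300), Add(-10057, -39546))) = Mul(105, Mul(-53375, -49603)) = Mul(105, 2647560125) = 277993813125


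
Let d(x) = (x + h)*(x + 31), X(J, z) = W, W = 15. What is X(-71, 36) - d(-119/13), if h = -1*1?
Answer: 40023/169 ≈ 236.82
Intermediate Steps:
X(J, z) = 15
h = -1
d(x) = (-1 + x)*(31 + x) (d(x) = (x - 1)*(x + 31) = (-1 + x)*(31 + x))
X(-71, 36) - d(-119/13) = 15 - (-31 + (-119/13)² + 30*(-119/13)) = 15 - (-31 + 14161/169 - 3570/13) = 15 - 1*(-37488/169) = 15 + 37488/169 = 40023/169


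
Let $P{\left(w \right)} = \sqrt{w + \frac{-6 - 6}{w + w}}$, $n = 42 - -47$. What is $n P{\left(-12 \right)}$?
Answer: $\frac{89 i \sqrt{46}}{2} \approx 301.81 i$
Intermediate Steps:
$n = 89$ ($n = 42 + 47 = 89$)
$P{\left(w \right)} = \sqrt{w - \frac{6}{w}}$ ($P{\left(w \right)} = \sqrt{w - \frac{12}{2 w}} = \sqrt{w - 12 \frac{1}{2 w}} = \sqrt{w - \frac{6}{w}}$)
$n P{\left(-12 \right)} = 89 \sqrt{-12 - \frac{6}{-12}} = 89 \sqrt{-12 - - \frac{1}{2}} = 89 \sqrt{-12 + \frac{1}{2}} = 89 \sqrt{- \frac{23}{2}} = 89 \frac{i \sqrt{46}}{2} = \frac{89 i \sqrt{46}}{2}$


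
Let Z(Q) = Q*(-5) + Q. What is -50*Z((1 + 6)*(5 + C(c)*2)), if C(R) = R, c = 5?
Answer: 21000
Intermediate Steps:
Z(Q) = -4*Q (Z(Q) = -5*Q + Q = -4*Q)
-50*Z((1 + 6)*(5 + C(c)*2)) = -(-200)*(1 + 6)*(5 + 5*2) = -(-200)*7*(5 + 10) = -(-200)*7*15 = -(-200)*105 = -50*(-420) = 21000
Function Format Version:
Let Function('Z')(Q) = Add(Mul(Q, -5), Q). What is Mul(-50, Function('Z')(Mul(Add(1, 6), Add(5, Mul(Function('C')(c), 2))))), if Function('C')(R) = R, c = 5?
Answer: 21000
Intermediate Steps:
Function('Z')(Q) = Mul(-4, Q) (Function('Z')(Q) = Add(Mul(-5, Q), Q) = Mul(-4, Q))
Mul(-50, Function('Z')(Mul(Add(1, 6), Add(5, Mul(Function('C')(c), 2))))) = Mul(-50, Mul(-4, Mul(Add(1, 6), Add(5, Mul(5, 2))))) = Mul(-50, Mul(-4, Mul(7, Add(5, 10)))) = Mul(-50, Mul(-4, Mul(7, 15))) = Mul(-50, Mul(-4, 105)) = Mul(-50, -420) = 21000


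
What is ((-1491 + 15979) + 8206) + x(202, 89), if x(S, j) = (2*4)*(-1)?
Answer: 22686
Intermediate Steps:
x(S, j) = -8 (x(S, j) = 8*(-1) = -8)
((-1491 + 15979) + 8206) + x(202, 89) = ((-1491 + 15979) + 8206) - 8 = (14488 + 8206) - 8 = 22694 - 8 = 22686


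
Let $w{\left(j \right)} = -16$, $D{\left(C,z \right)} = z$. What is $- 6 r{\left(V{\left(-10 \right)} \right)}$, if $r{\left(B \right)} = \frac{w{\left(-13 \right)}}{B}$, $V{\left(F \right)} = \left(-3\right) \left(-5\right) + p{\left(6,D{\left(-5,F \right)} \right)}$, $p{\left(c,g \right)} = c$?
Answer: $\frac{32}{7} \approx 4.5714$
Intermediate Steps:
$V{\left(F \right)} = 21$ ($V{\left(F \right)} = \left(-3\right) \left(-5\right) + 6 = 15 + 6 = 21$)
$r{\left(B \right)} = - \frac{16}{B}$
$- 6 r{\left(V{\left(-10 \right)} \right)} = - 6 \left(- \frac{16}{21}\right) = - 6 \left(\left(-16\right) \frac{1}{21}\right) = \left(-6\right) \left(- \frac{16}{21}\right) = \frac{32}{7}$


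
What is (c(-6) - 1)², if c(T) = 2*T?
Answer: 169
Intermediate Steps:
(c(-6) - 1)² = (2*(-6) - 1)² = (-12 - 1)² = (-13)² = 169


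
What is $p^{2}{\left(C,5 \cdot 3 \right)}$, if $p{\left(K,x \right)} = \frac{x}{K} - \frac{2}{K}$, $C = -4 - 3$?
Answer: $\frac{169}{49} \approx 3.449$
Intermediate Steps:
$C = -7$ ($C = -4 - 3 = -7$)
$p{\left(K,x \right)} = - \frac{2}{K} + \frac{x}{K}$
$p^{2}{\left(C,5 \cdot 3 \right)} = \left(\frac{-2 + 5 \cdot 3}{-7}\right)^{2} = \left(- \frac{-2 + 15}{7}\right)^{2} = \left(\left(- \frac{1}{7}\right) 13\right)^{2} = \left(- \frac{13}{7}\right)^{2} = \frac{169}{49}$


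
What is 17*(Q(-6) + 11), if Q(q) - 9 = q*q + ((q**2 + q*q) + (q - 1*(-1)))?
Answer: 2091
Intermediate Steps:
Q(q) = 10 + q + 3*q**2 (Q(q) = 9 + (q*q + ((q**2 + q*q) + (q - 1*(-1)))) = 9 + (q**2 + ((q**2 + q**2) + (q + 1))) = 9 + (q**2 + (2*q**2 + (1 + q))) = 9 + (q**2 + (1 + q + 2*q**2)) = 9 + (1 + q + 3*q**2) = 10 + q + 3*q**2)
17*(Q(-6) + 11) = 17*((10 - 6 + 3*(-6)**2) + 11) = 17*((10 - 6 + 3*36) + 11) = 17*((10 - 6 + 108) + 11) = 17*(112 + 11) = 17*123 = 2091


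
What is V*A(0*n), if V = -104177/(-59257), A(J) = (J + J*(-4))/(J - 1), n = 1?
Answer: 0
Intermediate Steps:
A(J) = -3*J/(-1 + J) (A(J) = (J - 4*J)/(-1 + J) = (-3*J)/(-1 + J) = -3*J/(-1 + J))
V = 104177/59257 (V = -104177*(-1/59257) = 104177/59257 ≈ 1.7581)
V*A(0*n) = 104177*(-3*0*1/(-1 + 0*1))/59257 = 104177*(-3*0/(-1 + 0))/59257 = 104177*(-3*0/(-1))/59257 = 104177*(-3*0*(-1))/59257 = (104177/59257)*0 = 0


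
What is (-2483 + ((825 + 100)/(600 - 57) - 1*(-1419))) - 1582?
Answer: -1435853/543 ≈ -2644.3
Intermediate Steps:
(-2483 + ((825 + 100)/(600 - 57) - 1*(-1419))) - 1582 = (-2483 + (925/543 + 1419)) - 1582 = (-2483 + 771442/543) - 1582 = -576827/543 - 1582 = -1435853/543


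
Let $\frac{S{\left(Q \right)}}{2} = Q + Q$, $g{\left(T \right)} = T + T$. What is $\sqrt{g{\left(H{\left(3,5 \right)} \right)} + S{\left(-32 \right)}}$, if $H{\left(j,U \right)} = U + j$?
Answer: $4 i \sqrt{7} \approx 10.583 i$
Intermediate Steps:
$g{\left(T \right)} = 2 T$
$S{\left(Q \right)} = 4 Q$ ($S{\left(Q \right)} = 2 \left(Q + Q\right) = 2 \cdot 2 Q = 4 Q$)
$\sqrt{g{\left(H{\left(3,5 \right)} \right)} + S{\left(-32 \right)}} = \sqrt{2 \left(5 + 3\right) + 4 \left(-32\right)} = \sqrt{2 \cdot 8 - 128} = \sqrt{16 - 128} = \sqrt{-112} = 4 i \sqrt{7}$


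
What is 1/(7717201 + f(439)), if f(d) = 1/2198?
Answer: 2198/16962407799 ≈ 1.2958e-7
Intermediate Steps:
f(d) = 1/2198
1/(7717201 + f(439)) = 1/(7717201 + 1/2198) = 1/(16962407799/2198) = 2198/16962407799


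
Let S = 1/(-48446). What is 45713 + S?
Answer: 2214611997/48446 ≈ 45713.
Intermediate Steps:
S = -1/48446 ≈ -2.0642e-5
45713 + S = 45713 - 1/48446 = 2214611997/48446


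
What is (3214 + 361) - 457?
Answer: 3118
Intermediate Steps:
(3214 + 361) - 457 = 3575 - 457 = 3118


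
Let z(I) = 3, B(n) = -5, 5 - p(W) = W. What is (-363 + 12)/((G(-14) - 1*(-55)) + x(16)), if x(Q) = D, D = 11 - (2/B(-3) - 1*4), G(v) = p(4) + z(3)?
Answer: -585/124 ≈ -4.7177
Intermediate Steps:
p(W) = 5 - W
G(v) = 4 (G(v) = (5 - 1*4) + 3 = (5 - 4) + 3 = 1 + 3 = 4)
D = 77/5 (D = 11 - (2/(-5) - 1*4) = 11 - (2*(-1/5) - 4) = 11 - (-2/5 - 4) = 11 - 1*(-22/5) = 11 + 22/5 = 77/5 ≈ 15.400)
x(Q) = 77/5
(-363 + 12)/((G(-14) - 1*(-55)) + x(16)) = (-363 + 12)/((4 - 1*(-55)) + 77/5) = -351/((4 + 55) + 77/5) = -351/(59 + 77/5) = -351/372/5 = -351*5/372 = -585/124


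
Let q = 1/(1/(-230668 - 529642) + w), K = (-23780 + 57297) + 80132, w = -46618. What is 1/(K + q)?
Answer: 35444131581/4028190109288759 ≈ 8.7990e-6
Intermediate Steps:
K = 113649 (K = 33517 + 80132 = 113649)
q = -760310/35444131581 (q = 1/(1/(-230668 - 529642) - 46618) = 1/(1/(-760310) - 46618) = 1/(-1/760310 - 46618) = 1/(-35444131581/760310) = -760310/35444131581 ≈ -2.1451e-5)
1/(K + q) = 1/(113649 - 760310/35444131581) = 1/(4028190109288759/35444131581) = 35444131581/4028190109288759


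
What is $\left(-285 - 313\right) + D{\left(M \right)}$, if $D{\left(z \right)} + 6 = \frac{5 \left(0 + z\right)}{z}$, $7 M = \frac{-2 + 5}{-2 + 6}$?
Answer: $-599$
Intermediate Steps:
$M = \frac{3}{28}$ ($M = \frac{\frac{1}{-2 + 6} \left(-2 + 5\right)}{7} = \frac{\frac{1}{4} \cdot 3}{7} = \frac{1}{7} \cdot \frac{3}{4} = \frac{3}{28} \approx 0.10714$)
$D{\left(z \right)} = -1$ ($D{\left(z \right)} = -6 + \frac{5 \left(0 + z\right)}{z} = -6 + \frac{5 z}{z} = -6 + 5 = -1$)
$\left(-285 - 313\right) + D{\left(M \right)} = \left(-285 - 313\right) - 1 = -598 - 1 = -599$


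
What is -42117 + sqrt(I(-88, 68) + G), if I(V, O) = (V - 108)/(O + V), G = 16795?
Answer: -42117 + 6*sqrt(11670)/5 ≈ -41987.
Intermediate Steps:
I(V, O) = (-108 + V)/(O + V)
-42117 + sqrt(I(-88, 68) + G) = -42117 + sqrt((-108 - 88)/(68 - 88) + 16795) = -42117 + sqrt(-196/(-20) + 16795) = -42117 + sqrt(-1/20*(-196) + 16795) = -42117 + sqrt(49/5 + 16795) = -42117 + sqrt(84024/5) = -42117 + 6*sqrt(11670)/5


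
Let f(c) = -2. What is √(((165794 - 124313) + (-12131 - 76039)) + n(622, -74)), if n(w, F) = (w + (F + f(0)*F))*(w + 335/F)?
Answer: √524425827/37 ≈ 618.93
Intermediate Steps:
n(w, F) = (w - F)*(w + 335/F) (n(w, F) = (w + (F - 2*F))*(w + 335/F) = (w - F)*(w + 335/F))
√(((165794 - 124313) + (-12131 - 76039)) + n(622, -74)) = √(((165794 - 124313) + (-12131 - 76039)) + (-335 + 622² - 1*(-74)*622 + 335*622/(-74))) = √((41481 - 88170) + (-335 + 386884 + 46028 + 335*622*(-1/74))) = √(-46689 + (-335 + 386884 + 46028 - 104185/37)) = √(-46689 + 15901164/37) = √(14173671/37) = √524425827/37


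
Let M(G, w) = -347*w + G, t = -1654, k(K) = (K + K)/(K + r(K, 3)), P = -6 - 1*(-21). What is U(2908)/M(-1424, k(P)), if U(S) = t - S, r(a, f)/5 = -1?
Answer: 4562/2465 ≈ 1.8507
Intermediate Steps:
r(a, f) = -5 (r(a, f) = 5*(-1) = -5)
P = 15 (P = -6 + 21 = 15)
k(K) = 2*K/(-5 + K) (k(K) = (K + K)/(K - 5) = (2*K)/(-5 + K) = 2*K/(-5 + K))
U(S) = -1654 - S
M(G, w) = G - 347*w
U(2908)/M(-1424, k(P)) = (-1654 - 1*2908)/(-1424 - 694*15/(-5 + 15)) = (-1654 - 2908)/(-1424 - 694*15/10) = -4562/(-1424 - 694*15/10) = -4562/(-1424 - 347*3) = -4562/(-1424 - 1041) = -4562/(-2465) = -4562*(-1/2465) = 4562/2465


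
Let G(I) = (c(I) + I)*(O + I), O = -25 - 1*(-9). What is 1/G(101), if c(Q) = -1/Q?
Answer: 101/867000 ≈ 0.00011649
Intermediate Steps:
O = -16 (O = -25 + 9 = -16)
G(I) = (-16 + I)*(I - 1/I) (G(I) = (-1/I + I)*(-16 + I) = (I - 1/I)*(-16 + I) = (-16 + I)*(I - 1/I))
1/G(101) = 1/(-1 + 101² - 16*101 + 16/101) = 1/(-1 + 10201 - 1616 + 16*(1/101)) = 1/(-1 + 10201 - 1616 + 16/101) = 1/(867000/101) = 101/867000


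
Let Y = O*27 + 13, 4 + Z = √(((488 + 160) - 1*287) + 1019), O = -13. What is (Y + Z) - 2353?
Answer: -2695 + 2*√345 ≈ -2657.9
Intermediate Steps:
Z = -4 + 2*√345 (Z = -4 + √(((488 + 160) - 1*287) + 1019) = -4 + √((648 - 287) + 1019) = -4 + √(361 + 1019) = -4 + √1380 = -4 + 2*√345 ≈ 33.148)
Y = -338 (Y = -13*27 + 13 = -351 + 13 = -338)
(Y + Z) - 2353 = (-338 + (-4 + 2*√345)) - 2353 = (-342 + 2*√345) - 2353 = -2695 + 2*√345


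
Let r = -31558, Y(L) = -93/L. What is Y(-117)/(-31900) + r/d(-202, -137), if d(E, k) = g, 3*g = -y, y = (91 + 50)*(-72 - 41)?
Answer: -39261472441/6607415100 ≈ -5.9420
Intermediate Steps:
y = -15933 (y = 141*(-113) = -15933)
g = 5311 (g = (-1*(-15933))/3 = (⅓)*15933 = 5311)
d(E, k) = 5311
Y(-117)/(-31900) + r/d(-202, -137) = -93/(-117)/(-31900) - 31558/5311 = -93*(-1/117)*(-1/31900) - 31558*1/5311 = (31/39)*(-1/31900) - 31558/5311 = -31/1244100 - 31558/5311 = -39261472441/6607415100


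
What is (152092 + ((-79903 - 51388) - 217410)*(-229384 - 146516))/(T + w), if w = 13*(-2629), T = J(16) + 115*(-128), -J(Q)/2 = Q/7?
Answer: -917538005944/342311 ≈ -2.6804e+6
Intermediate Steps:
J(Q) = -2*Q/7
T = -103072/7 (T = -2/7*16 + 115*(-128) = -32/7 - 14720 = -103072/7 ≈ -14725.)
w = -34177
(152092 + ((-79903 - 51388) - 217410)*(-229384 - 146516))/(T + w) = (152092 + ((-79903 - 51388) - 217410)*(-229384 - 146516))/(-103072/7 - 34177) = (152092 + (-131291 - 217410)*(-375900))/(-342311/7) = (152092 - 348701*(-375900))*(-7/342311) = (152092 + 131076705900)*(-7/342311) = 131076857992*(-7/342311) = -917538005944/342311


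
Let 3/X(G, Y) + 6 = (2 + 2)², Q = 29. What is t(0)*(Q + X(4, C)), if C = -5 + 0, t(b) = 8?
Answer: 1172/5 ≈ 234.40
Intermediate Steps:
C = -5
X(G, Y) = 3/10 (X(G, Y) = 3/(-6 + (2 + 2)²) = 3/(-6 + 4²) = 3/(-6 + 16) = 3/10)
t(0)*(Q + X(4, C)) = 8*(29 + 3/10) = 8*(293/10) = 1172/5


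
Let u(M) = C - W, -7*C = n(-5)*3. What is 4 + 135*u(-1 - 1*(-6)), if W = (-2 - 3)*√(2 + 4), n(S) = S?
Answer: 2053/7 + 675*√6 ≈ 1946.7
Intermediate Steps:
W = -5*√6 ≈ -12.247
C = 15/7 (C = -(-5)*3/7 = -⅐*(-15) = 15/7 ≈ 2.1429)
u(M) = 15/7 + 5*√6 (u(M) = 15/7 - (-5)*√6 = 15/7 + 5*√6)
4 + 135*u(-1 - 1*(-6)) = 4 + 135*(15/7 + 5*√6) = 4 + (2025/7 + 675*√6) = 2053/7 + 675*√6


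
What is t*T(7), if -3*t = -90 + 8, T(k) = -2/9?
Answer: -164/27 ≈ -6.0741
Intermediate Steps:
T(k) = -2/9 (T(k) = -2*⅑ = -2/9)
t = 82/3 (t = -(-90 + 8)/3 = -⅓*(-82) = 82/3 ≈ 27.333)
t*T(7) = (82/3)*(-2/9) = -164/27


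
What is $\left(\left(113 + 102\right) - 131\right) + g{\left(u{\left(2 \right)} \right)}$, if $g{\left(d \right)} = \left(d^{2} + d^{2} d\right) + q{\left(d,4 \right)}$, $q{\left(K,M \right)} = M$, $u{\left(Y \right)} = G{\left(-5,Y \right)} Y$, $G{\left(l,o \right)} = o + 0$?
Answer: $168$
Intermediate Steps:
$G{\left(l,o \right)} = o$
$u{\left(Y \right)} = Y^{2}$ ($u{\left(Y \right)} = Y Y = Y^{2}$)
$g{\left(d \right)} = 4 + d^{2} + d^{3}$ ($g{\left(d \right)} = \left(d^{2} + d^{2} d\right) + 4 = \left(d^{2} + d^{3}\right) + 4 = 4 + d^{2} + d^{3}$)
$\left(\left(113 + 102\right) - 131\right) + g{\left(u{\left(2 \right)} \right)} = \left(\left(113 + 102\right) - 131\right) + \left(4 + \left(2^{2}\right)^{2} + \left(2^{2}\right)^{3}\right) = \left(215 - 131\right) + \left(4 + 4^{2} + 4^{3}\right) = 84 + \left(4 + 16 + 64\right) = 84 + 84 = 168$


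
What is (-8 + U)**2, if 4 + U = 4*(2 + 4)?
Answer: 144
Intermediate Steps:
U = 20 (U = -4 + 4*(2 + 4) = -4 + 4*6 = -4 + 24 = 20)
(-8 + U)**2 = (-8 + 20)**2 = 12**2 = 144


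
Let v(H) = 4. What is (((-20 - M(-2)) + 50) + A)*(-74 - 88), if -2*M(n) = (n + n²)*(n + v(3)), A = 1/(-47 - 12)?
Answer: -305694/59 ≈ -5181.3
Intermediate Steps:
A = -1/59 (A = 1/(-59) = -1/59 ≈ -0.016949)
M(n) = -(4 + n)*(n + n²)/2 (M(n) = -(n + n²)*(n + 4)/2 = -(n + n²)*(4 + n)/2 = -(4 + n)*(n + n²)/2)
(((-20 - M(-2)) + 50) + A)*(-74 - 88) = (((-20 - (-1)*(-2)*(4 + (-2)² + 5*(-2))/2) + 50) - 1/59)*(-74 - 88) = (((-20 - (-1)*(-2)*(4 + 4 - 10)/2) + 50) - 1/59)*(-162) = (((-20 - (-1)*(-2)*(-2)/2) + 50) - 1/59)*(-162) = (((-20 - 1*(-2)) + 50) - 1/59)*(-162) = (((-20 + 2) + 50) - 1/59)*(-162) = ((-18 + 50) - 1/59)*(-162) = (32 - 1/59)*(-162) = (1887/59)*(-162) = -305694/59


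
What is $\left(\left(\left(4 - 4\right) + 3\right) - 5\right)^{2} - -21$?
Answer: $25$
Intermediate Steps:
$\left(\left(\left(4 - 4\right) + 3\right) - 5\right)^{2} - -21 = \left(\left(0 + 3\right) - 5\right)^{2} + \left(-100 + 121\right) = \left(3 - 5\right)^{2} + 21 = \left(-2\right)^{2} + 21 = 4 + 21 = 25$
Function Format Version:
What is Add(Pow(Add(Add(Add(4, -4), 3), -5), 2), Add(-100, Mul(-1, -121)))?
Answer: 25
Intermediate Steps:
Add(Pow(Add(Add(Add(4, -4), 3), -5), 2), Add(-100, Mul(-1, -121))) = Add(Pow(Add(Add(0, 3), -5), 2), Add(-100, 121)) = Add(Pow(Add(3, -5), 2), 21) = Add(Pow(-2, 2), 21) = Add(4, 21) = 25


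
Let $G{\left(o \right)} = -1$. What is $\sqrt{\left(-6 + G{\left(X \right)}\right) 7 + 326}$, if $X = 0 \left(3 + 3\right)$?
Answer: $\sqrt{277} \approx 16.643$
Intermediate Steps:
$X = 0$ ($X = 0 \cdot 6 = 0$)
$\sqrt{\left(-6 + G{\left(X \right)}\right) 7 + 326} = \sqrt{\left(-6 - 1\right) 7 + 326} = \sqrt{\left(-7\right) 7 + 326} = \sqrt{-49 + 326} = \sqrt{277}$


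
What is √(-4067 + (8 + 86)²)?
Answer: √4769 ≈ 69.058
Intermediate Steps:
√(-4067 + (8 + 86)²) = √(-4067 + 94²) = √(-4067 + 8836) = √4769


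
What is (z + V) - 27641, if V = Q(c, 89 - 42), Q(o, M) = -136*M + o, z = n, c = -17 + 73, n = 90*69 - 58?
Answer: -27825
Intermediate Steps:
n = 6152 (n = 6210 - 58 = 6152)
c = 56
z = 6152
Q(o, M) = o - 136*M
V = -6336 (V = 56 - 136*(89 - 42) = 56 - 136*47 = 56 - 6392 = -6336)
(z + V) - 27641 = (6152 - 6336) - 27641 = -184 - 27641 = -27825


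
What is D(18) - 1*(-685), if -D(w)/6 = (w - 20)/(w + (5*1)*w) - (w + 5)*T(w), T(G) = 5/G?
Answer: 6511/9 ≈ 723.44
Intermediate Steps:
D(w) = -(-20 + w)/w + 30*(5 + w)/w (D(w) = -6*((w - 20)/(w + (5*1)*w) - (w + 5)*5/w) = -6*((-20 + w)/(w + 5*w) - (5 + w)*5/w) = -6*((-20 + w)/((6*w)) - 5*(5 + w)/w) = -6*((-20 + w)*(1/(6*w)) - 5*(5 + w)/w) = -6*((-20 + w)/(6*w) - 5*(5 + w)/w) = -6*(-5*(5 + w)/w + (-20 + w)/(6*w)) = -(-20 + w)/w + 30*(5 + w)/w)
D(18) - 1*(-685) = (29 + 170/18) - 1*(-685) = (29 + 170*(1/18)) + 685 = (29 + 85/9) + 685 = 346/9 + 685 = 6511/9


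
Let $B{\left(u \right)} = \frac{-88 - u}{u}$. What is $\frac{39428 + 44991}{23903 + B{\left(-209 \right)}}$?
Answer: $\frac{1603961}{454146} \approx 3.5318$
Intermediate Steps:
$B{\left(u \right)} = \frac{-88 - u}{u}$
$\frac{39428 + 44991}{23903 + B{\left(-209 \right)}} = \frac{39428 + 44991}{23903 + \frac{-88 - -209}{-209}} = \frac{84419}{23903 - \frac{-88 + 209}{209}} = \frac{84419}{23903 - \frac{11}{19}} = \frac{84419}{\frac{454146}{19}} = 84419 \cdot \frac{19}{454146} = \frac{1603961}{454146}$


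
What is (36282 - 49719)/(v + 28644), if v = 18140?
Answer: -13437/46784 ≈ -0.28721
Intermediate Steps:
(36282 - 49719)/(v + 28644) = (36282 - 49719)/(18140 + 28644) = -13437/46784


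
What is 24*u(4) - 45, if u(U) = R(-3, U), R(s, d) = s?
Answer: -117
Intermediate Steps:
u(U) = -3
24*u(4) - 45 = 24*(-3) - 45 = -72 - 45 = -117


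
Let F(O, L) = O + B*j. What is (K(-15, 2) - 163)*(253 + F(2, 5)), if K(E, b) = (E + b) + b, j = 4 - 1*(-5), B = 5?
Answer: -52200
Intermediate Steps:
j = 9 (j = 4 + 5 = 9)
F(O, L) = 45 + O (F(O, L) = O + 5*9 = O + 45 = 45 + O)
K(E, b) = E + 2*b
(K(-15, 2) - 163)*(253 + F(2, 5)) = ((-15 + 2*2) - 163)*(253 + (45 + 2)) = ((-15 + 4) - 163)*(253 + 47) = (-11 - 163)*300 = -174*300 = -52200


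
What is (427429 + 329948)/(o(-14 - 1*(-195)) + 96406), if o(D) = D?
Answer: 757377/96587 ≈ 7.8414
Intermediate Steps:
(427429 + 329948)/(o(-14 - 1*(-195)) + 96406) = (427429 + 329948)/((-14 - 1*(-195)) + 96406) = 757377/((-14 + 195) + 96406) = 757377/(181 + 96406) = 757377/96587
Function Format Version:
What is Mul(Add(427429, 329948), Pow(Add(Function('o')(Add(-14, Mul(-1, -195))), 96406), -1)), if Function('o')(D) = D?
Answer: Rational(757377, 96587) ≈ 7.8414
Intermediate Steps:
Mul(Add(427429, 329948), Pow(Add(Function('o')(Add(-14, Mul(-1, -195))), 96406), -1)) = Mul(Add(427429, 329948), Pow(Add(Add(-14, Mul(-1, -195)), 96406), -1)) = Mul(757377, Pow(Add(Add(-14, 195), 96406), -1)) = Mul(757377, Pow(Add(181, 96406), -1)) = Mul(757377, Pow(96587, -1)) = Mul(757377, Rational(1, 96587)) = Rational(757377, 96587)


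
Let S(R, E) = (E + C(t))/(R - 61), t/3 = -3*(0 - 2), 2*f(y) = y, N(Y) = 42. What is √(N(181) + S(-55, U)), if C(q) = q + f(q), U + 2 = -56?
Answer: √142187/58 ≈ 6.5013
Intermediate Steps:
U = -58 (U = -2 - 56 = -58)
f(y) = y/2
t = 18 (t = 3*(-3*(0 - 2)) = 3*(-3*(-2)) = 3*6 = 18)
C(q) = 3*q/2 (C(q) = q + q/2 = 3*q/2)
S(R, E) = (27 + E)/(-61 + R) (S(R, E) = (E + (3/2)*18)/(R - 61) = (E + 27)/(-61 + R) = (27 + E)/(-61 + R))
√(N(181) + S(-55, U)) = √(42 + (27 - 58)/(-61 - 55)) = √(42 - 31/(-116)) = √(42 - 1/116*(-31)) = √(42 + 31/116) = √(4903/116) = √142187/58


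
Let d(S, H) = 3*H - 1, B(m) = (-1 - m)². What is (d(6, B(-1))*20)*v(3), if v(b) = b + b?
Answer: -120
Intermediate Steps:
v(b) = 2*b
d(S, H) = -1 + 3*H
(d(6, B(-1))*20)*v(3) = ((-1 + 3*(1 - 1)²)*20)*(2*3) = ((-1 + 3*0²)*20)*6 = ((-1 + 3*0)*20)*6 = ((-1 + 0)*20)*6 = -1*20*6 = -20*6 = -120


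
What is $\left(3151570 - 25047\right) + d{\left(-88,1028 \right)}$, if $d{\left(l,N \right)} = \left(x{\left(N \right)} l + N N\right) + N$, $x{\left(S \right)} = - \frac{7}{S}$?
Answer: $\frac{1075374249}{257} \approx 4.1843 \cdot 10^{6}$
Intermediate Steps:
$d{\left(l,N \right)} = N + N^{2} - \frac{7 l}{N}$ ($d{\left(l,N \right)} = \left(- \frac{7}{N} l + N N\right) + N = \left(- \frac{7 l}{N} + N^{2}\right) + N = \left(N^{2} - \frac{7 l}{N}\right) + N = N + N^{2} - \frac{7 l}{N}$)
$\left(3151570 - 25047\right) + d{\left(-88,1028 \right)} = \left(3151570 - 25047\right) + \left(1028 + 1028^{2} - - \frac{616}{1028}\right) = 3126523 + \left(1028 + 1056784 - \left(-616\right) \frac{1}{1028}\right) = 3126523 + \left(1028 + 1056784 + \frac{154}{257}\right) = 3126523 + \frac{271857838}{257} = \frac{1075374249}{257}$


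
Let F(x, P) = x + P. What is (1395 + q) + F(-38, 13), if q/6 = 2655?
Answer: 17300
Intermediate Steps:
q = 15930 (q = 6*2655 = 15930)
F(x, P) = P + x
(1395 + q) + F(-38, 13) = (1395 + 15930) + (13 - 38) = 17325 - 25 = 17300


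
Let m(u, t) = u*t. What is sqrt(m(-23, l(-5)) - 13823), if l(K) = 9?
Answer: I*sqrt(14030) ≈ 118.45*I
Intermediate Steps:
m(u, t) = t*u
sqrt(m(-23, l(-5)) - 13823) = sqrt(9*(-23) - 13823) = sqrt(-207 - 13823) = sqrt(-14030) = I*sqrt(14030)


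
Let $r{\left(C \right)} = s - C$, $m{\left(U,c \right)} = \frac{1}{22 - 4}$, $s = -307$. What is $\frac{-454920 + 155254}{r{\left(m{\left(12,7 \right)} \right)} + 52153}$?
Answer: $- \frac{5393988}{933227} \approx -5.7799$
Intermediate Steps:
$m{\left(U,c \right)} = \frac{1}{18}$
$r{\left(C \right)} = -307 - C$
$\frac{-454920 + 155254}{r{\left(m{\left(12,7 \right)} \right)} + 52153} = \frac{-454920 + 155254}{\left(-307 - \frac{1}{18}\right) + 52153} = - \frac{299666}{\left(-307 - \frac{1}{18}\right) + 52153} = - \frac{299666}{- \frac{5527}{18} + 52153} = - \frac{299666}{\frac{933227}{18}} = \left(-299666\right) \frac{18}{933227} = - \frac{5393988}{933227}$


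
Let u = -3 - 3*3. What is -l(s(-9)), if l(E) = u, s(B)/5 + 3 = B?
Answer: 12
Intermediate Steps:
s(B) = -15 + 5*B
u = -12 (u = -3 - 9 = -12)
l(E) = -12
-l(s(-9)) = -1*(-12) = 12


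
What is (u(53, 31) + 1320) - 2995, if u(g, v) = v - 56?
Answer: -1700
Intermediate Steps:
u(g, v) = -56 + v
(u(53, 31) + 1320) - 2995 = ((-56 + 31) + 1320) - 2995 = (-25 + 1320) - 2995 = 1295 - 2995 = -1700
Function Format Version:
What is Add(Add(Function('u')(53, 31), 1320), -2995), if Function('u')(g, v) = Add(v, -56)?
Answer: -1700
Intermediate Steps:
Function('u')(g, v) = Add(-56, v)
Add(Add(Function('u')(53, 31), 1320), -2995) = Add(Add(Add(-56, 31), 1320), -2995) = Add(Add(-25, 1320), -2995) = Add(1295, -2995) = -1700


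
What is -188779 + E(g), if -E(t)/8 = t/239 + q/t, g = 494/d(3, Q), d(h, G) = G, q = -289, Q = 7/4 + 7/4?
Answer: -78004518279/413231 ≈ -1.8877e+5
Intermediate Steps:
Q = 7/2 (Q = 7*(1/4) + 7*(1/4) = 7/4 + 7/4 = 7/2 ≈ 3.5000)
g = 988/7 (g = 494/(7/2) = 494*(2/7) = 988/7 ≈ 141.14)
E(t) = 2312/t - 8*t/239 (E(t) = -8*(t/239 - 289/t) = -8*(-289/t + t/239) = 2312/t - 8*t/239)
-188779 + E(g) = -188779 + (2312/(988/7) - 8/239*988/7) = -188779 + (2312*(7/988) - 7904/1673) = -188779 + (4046/247 - 7904/1673) = -188779 + 4816670/413231 = -78004518279/413231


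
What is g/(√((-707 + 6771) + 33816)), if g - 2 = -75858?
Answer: -18964*√9970/4985 ≈ -379.85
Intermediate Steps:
g = -75856 (g = 2 - 75858 = -75856)
g/(√((-707 + 6771) + 33816)) = -75856/√((-707 + 6771) + 33816) = -75856/√(6064 + 33816) = -75856*√9970/19940 = -18964*√9970/4985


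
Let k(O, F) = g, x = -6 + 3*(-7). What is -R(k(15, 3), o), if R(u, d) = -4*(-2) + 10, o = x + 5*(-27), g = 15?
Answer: -18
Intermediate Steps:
x = -27 (x = -6 - 21 = -27)
k(O, F) = 15
o = -162 (o = -27 + 5*(-27) = -27 - 135 = -162)
R(u, d) = 18 (R(u, d) = 8 + 10 = 18)
-R(k(15, 3), o) = -1*18 = -18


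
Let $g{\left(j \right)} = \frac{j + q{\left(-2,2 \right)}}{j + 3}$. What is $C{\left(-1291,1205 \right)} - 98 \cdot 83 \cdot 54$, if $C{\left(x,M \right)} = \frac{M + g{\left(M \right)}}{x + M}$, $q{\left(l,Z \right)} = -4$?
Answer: $- \frac{45632806409}{103888} \approx -4.3925 \cdot 10^{5}$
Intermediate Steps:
$g{\left(j \right)} = \frac{-4 + j}{3 + j}$ ($g{\left(j \right)} = \frac{j - 4}{j + 3} = \frac{-4 + j}{3 + j}$)
$C{\left(x,M \right)} = \frac{M + \frac{-4 + M}{3 + M}}{M + x}$ ($C{\left(x,M \right)} = \frac{M + \frac{-4 + M}{3 + M}}{x + M} = \frac{M + \frac{-4 + M}{3 + M}}{M + x}$)
$C{\left(-1291,1205 \right)} - 98 \cdot 83 \cdot 54 = \frac{-4 + 1205 + 1205 \left(3 + 1205\right)}{\left(3 + 1205\right) \left(1205 - 1291\right)} - 98 \cdot 83 \cdot 54 = \frac{-4 + 1205 + 1205 \cdot 1208}{1208 \left(-86\right)} - 8134 \cdot 54 = \frac{1}{1208} \left(- \frac{1}{86}\right) \left(-4 + 1205 + 1455640\right) - 439236 = \frac{1}{1208} \left(- \frac{1}{86}\right) 1456841 - 439236 = - \frac{1456841}{103888} - 439236 = - \frac{45632806409}{103888}$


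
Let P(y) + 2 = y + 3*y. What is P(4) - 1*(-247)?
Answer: 261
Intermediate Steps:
P(y) = -2 + 4*y (P(y) = -2 + (y + 3*y) = -2 + 4*y)
P(4) - 1*(-247) = (-2 + 4*4) - 1*(-247) = (-2 + 16) + 247 = 14 + 247 = 261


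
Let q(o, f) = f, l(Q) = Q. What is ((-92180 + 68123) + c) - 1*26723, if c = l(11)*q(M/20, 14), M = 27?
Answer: -50626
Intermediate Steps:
c = 154 (c = 11*14 = 154)
((-92180 + 68123) + c) - 1*26723 = ((-92180 + 68123) + 154) - 1*26723 = (-24057 + 154) - 26723 = -23903 - 26723 = -50626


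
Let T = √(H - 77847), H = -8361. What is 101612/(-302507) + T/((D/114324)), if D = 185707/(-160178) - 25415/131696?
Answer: -101612/302507 - 3215522841391616*I*√1347/4754632157 ≈ -0.3359 - 2.4821e+7*I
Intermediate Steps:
D = -14263896471/10547400944 (D = 185707*(-1/160178) - 25415*1/131696 = -185707/160178 - 25415/131696 = -14263896471/10547400944 ≈ -1.3524)
T = 8*I*√1347 (T = √(-8361 - 77847) = √(-86208) = 8*I*√1347 ≈ 293.61*I)
101612/(-302507) + T/((D/114324)) = 101612/(-302507) + (8*I*√1347)/((-14263896471/10547400944/114324)) = 101612*(-1/302507) + (8*I*√1347)/((-14263896471/10547400944*1/114324)) = -101612/302507 + (8*I*√1347)/(-4754632157/401940355173952) = -101612/302507 + (8*I*√1347)*(-401940355173952/4754632157) = -101612/302507 - 3215522841391616*I*√1347/4754632157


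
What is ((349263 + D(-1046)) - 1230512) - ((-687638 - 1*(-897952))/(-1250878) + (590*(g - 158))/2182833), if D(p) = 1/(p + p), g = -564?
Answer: -2516897956209429678391/2856058835133204 ≈ -8.8125e+5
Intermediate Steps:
D(p) = 1/(2*p)
((349263 + D(-1046)) - 1230512) - ((-687638 - 1*(-897952))/(-1250878) + (590*(g - 158))/2182833) = ((349263 + (½)/(-1046)) - 1230512) - ((-687638 - 1*(-897952))/(-1250878) + (590*(-564 - 158))/2182833) = ((349263 + (½)*(-1/1046)) - 1230512) - ((-687638 + 897952)*(-1/1250878) + (590*(-722))*(1/2182833)) = ((349263 - 1/2092) - 1230512) - (210314*(-1/1250878) - 425980*1/2182833) = (730658195/2092 - 1230512) - (-105157/625439 - 425980/2182833) = -1843572909/2092 - 1*(-495964675001/1365228888687) = -1843572909/2092 + 495964675001/1365228888687 = -2516897956209429678391/2856058835133204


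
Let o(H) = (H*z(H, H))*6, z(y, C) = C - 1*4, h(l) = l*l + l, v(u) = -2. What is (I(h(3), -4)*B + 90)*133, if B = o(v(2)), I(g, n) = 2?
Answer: 31122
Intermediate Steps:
h(l) = l + l² (h(l) = l² + l = l + l²)
z(y, C) = -4 + C (z(y, C) = C - 4 = -4 + C)
o(H) = 6*H*(-4 + H) (o(H) = (H*(-4 + H))*6 = 6*H*(-4 + H))
B = 72 (B = 6*(-2)*(-4 - 2) = 6*(-2)*(-6) = 72)
(I(h(3), -4)*B + 90)*133 = (2*72 + 90)*133 = (144 + 90)*133 = 234*133 = 31122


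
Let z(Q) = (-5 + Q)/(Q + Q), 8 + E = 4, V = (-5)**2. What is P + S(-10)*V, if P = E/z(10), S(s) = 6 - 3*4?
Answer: -166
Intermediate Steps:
V = 25
E = -4 (E = -8 + 4 = -4)
S(s) = -6 (S(s) = 6 - 12 = -6)
z(Q) = (-5 + Q)/(2*Q) (z(Q) = (-5 + Q)/((2*Q)) = (-5 + Q)*(1/(2*Q)) = (-5 + Q)/(2*Q))
P = -16 (P = -4*20/(-5 + 10) = -4/((1/2)*(1/10)*5) = -4/1/4 = -4*4 = -16)
P + S(-10)*V = -16 - 6*25 = -16 - 150 = -166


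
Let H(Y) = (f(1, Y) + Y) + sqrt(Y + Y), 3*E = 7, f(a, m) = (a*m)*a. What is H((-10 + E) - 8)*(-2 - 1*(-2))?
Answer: 0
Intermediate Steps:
f(a, m) = m*a**2
E = 7/3 (E = (1/3)*7 = 7/3 ≈ 2.3333)
H(Y) = 2*Y + sqrt(2)*sqrt(Y) (H(Y) = (Y*1**2 + Y) + sqrt(Y + Y) = (Y*1 + Y) + sqrt(2*Y) = (Y + Y) + sqrt(2)*sqrt(Y) = 2*Y + sqrt(2)*sqrt(Y))
H((-10 + E) - 8)*(-2 - 1*(-2)) = (2*((-10 + 7/3) - 8) + sqrt(2)*sqrt((-10 + 7/3) - 8))*(-2 - 1*(-2)) = (2*(-23/3 - 8) + sqrt(2)*sqrt(-23/3 - 8))*(-2 + 2) = (2*(-47/3) + sqrt(2)*sqrt(-47/3))*0 = (-94/3 + sqrt(2)*(I*sqrt(141)/3))*0 = (-94/3 + I*sqrt(282)/3)*0 = 0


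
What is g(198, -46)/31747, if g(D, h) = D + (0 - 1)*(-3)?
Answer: 201/31747 ≈ 0.0063313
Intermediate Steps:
g(D, h) = 3 + D (g(D, h) = D - 1*(-3) = D + 3 = 3 + D)
g(198, -46)/31747 = (3 + 198)/31747 = 201*(1/31747) = 201/31747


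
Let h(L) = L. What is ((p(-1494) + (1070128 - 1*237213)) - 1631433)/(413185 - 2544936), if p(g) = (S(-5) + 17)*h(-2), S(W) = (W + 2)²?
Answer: 798570/2131751 ≈ 0.37461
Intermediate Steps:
S(W) = (2 + W)²
p(g) = -52 (p(g) = ((2 - 5)² + 17)*(-2) = ((-3)² + 17)*(-2) = (9 + 17)*(-2) = 26*(-2) = -52)
((p(-1494) + (1070128 - 1*237213)) - 1631433)/(413185 - 2544936) = ((-52 + (1070128 - 1*237213)) - 1631433)/(413185 - 2544936) = ((-52 + (1070128 - 237213)) - 1631433)/(-2131751) = ((-52 + 832915) - 1631433)*(-1/2131751) = (832863 - 1631433)*(-1/2131751) = -798570*(-1/2131751) = 798570/2131751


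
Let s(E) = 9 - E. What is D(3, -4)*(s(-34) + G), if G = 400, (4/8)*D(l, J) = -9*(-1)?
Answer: 7974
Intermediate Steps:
D(l, J) = 18 (D(l, J) = 2*(-9*(-1)) = 2*9 = 18)
D(3, -4)*(s(-34) + G) = 18*((9 - 1*(-34)) + 400) = 18*((9 + 34) + 400) = 18*(43 + 400) = 18*443 = 7974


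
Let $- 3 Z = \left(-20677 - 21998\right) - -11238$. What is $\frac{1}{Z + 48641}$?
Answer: $\frac{1}{59120} \approx 1.6915 \cdot 10^{-5}$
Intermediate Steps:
$Z = 10479$ ($Z = - \frac{\left(-20677 - 21998\right) - -11238}{3} = - \frac{-42675 + 11238}{3} = \left(- \frac{1}{3}\right) \left(-31437\right) = 10479$)
$\frac{1}{Z + 48641} = \frac{1}{10479 + 48641} = \frac{1}{59120}$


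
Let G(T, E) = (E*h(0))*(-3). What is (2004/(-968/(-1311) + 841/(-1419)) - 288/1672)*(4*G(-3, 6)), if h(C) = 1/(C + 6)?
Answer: -18662386176/113069 ≈ -1.6505e+5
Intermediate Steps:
h(C) = 1/(6 + C)
G(T, E) = -E/2 (G(T, E) = (E/(6 + 0))*(-3) = (E/6)*(-3) = -E/2)
(2004/(-968/(-1311) + 841/(-1419)) - 288/1672)*(4*G(-3, 6)) = (2004/(-968/(-1311) + 841/(-1419)) - 288/1672)*(4*(-1/2*6)) = (2004/(-968*(-1/1311) + 841*(-1/1419)) - 288*1/1672)*(4*(-3)) = (2004/(968/1311 - 841/1419) - 36/209)*(-12) = (2004/(90347/620103) - 36/209)*(-12) = (2004*(620103/90347) - 36/209)*(-12) = (7441236/541 - 36/209)*(-12) = (1555198848/113069)*(-12) = -18662386176/113069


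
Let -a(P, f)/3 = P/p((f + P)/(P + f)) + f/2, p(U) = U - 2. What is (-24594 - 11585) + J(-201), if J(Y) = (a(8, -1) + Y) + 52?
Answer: -72605/2 ≈ -36303.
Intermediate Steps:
p(U) = -2 + U
a(P, f) = 3*P - 3*f/2 (a(P, f) = -3*(P/(-2 + (f + P)/(P + f)) + f/2) = -3*(P/(-2 + (P + f)/(P + f)) + f*(½)) = -3*(P/(-2 + 1) + f/2) = -3*(P/(-1) + f/2) = -3*(P*(-1) + f/2) = -3*(-P + f/2) = -3*(f/2 - P) = 3*P - 3*f/2)
J(Y) = 155/2 + Y (J(Y) = ((3*8 - 3/2*(-1)) + Y) + 52 = ((24 + 3/2) + Y) + 52 = (51/2 + Y) + 52 = 155/2 + Y)
(-24594 - 11585) + J(-201) = (-24594 - 11585) + (155/2 - 201) = -36179 - 247/2 = -72605/2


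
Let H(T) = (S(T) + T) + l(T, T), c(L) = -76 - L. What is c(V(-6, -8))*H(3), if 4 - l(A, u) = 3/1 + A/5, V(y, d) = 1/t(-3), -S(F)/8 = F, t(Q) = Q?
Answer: 23381/15 ≈ 1558.7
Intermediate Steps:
S(F) = -8*F
V(y, d) = -1/3 (V(y, d) = 1/(-3) = -1/3)
l(A, u) = 1 - A/5 (l(A, u) = 4 - (3/1 + A/5) = 4 - (3*1 + A*(1/5)) = 4 - (3 + A/5) = 4 + (-3 - A/5) = 1 - A/5)
H(T) = 1 - 36*T/5 (H(T) = (-8*T + T) + (1 - T/5) = -7*T + (1 - T/5) = 1 - 36*T/5)
c(V(-6, -8))*H(3) = (-76 - 1*(-1/3))*(1 - 36/5*3) = (-76 + 1/3)*(1 - 108/5) = -227/3*(-103/5) = 23381/15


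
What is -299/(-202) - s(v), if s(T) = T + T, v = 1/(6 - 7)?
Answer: 703/202 ≈ 3.4802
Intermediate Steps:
v = -1 (v = 1/(-1) = -1)
s(T) = 2*T
-299/(-202) - s(v) = -299/(-202) - 2*(-1) = -299*(-1/202) - 1*(-2) = 299/202 + 2 = 703/202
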